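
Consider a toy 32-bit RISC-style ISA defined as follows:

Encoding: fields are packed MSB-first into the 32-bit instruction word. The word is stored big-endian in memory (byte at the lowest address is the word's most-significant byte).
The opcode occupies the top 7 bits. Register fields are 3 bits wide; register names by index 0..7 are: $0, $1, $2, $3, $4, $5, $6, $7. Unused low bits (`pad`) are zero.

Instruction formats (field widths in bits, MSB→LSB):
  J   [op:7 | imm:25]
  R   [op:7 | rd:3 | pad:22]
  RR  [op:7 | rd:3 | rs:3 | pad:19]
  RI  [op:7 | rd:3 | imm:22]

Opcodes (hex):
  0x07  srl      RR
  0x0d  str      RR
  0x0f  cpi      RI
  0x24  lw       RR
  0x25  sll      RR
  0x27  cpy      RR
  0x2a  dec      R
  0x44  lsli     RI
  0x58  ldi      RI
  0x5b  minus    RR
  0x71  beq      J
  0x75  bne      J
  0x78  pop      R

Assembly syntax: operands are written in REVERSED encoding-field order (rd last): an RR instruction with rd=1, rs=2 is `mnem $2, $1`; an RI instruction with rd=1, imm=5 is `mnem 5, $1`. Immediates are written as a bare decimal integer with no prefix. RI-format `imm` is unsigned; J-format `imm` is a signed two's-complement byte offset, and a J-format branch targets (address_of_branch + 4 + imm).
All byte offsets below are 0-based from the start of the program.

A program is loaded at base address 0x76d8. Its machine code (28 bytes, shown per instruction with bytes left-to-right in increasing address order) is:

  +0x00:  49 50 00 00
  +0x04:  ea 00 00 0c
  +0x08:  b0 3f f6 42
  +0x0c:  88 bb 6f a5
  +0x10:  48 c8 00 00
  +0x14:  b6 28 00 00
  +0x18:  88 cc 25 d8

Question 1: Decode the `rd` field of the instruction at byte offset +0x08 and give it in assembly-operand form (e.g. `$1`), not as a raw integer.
$0

[08] b0 3f f6 42 → 0xb03ff642
  op=0xb03ff642>>25=0x58 ⇒ ldi (RI)
  rd@[24:22]=0x0 ⇒ $0
  imm@[21:0]=0x3ff642 ⇒ 4191810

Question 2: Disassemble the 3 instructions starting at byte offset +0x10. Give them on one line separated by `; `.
lw $1, $3; minus $5, $0; lsli 796120, $3

@+10  big-endian(48 c8 00 00) = 0x48c80000
  top 7b → 0x24 → lw [RR]
  rd: (w>>22)&0x7=0x3 → $3
  rs: (w>>19)&0x7=0x1 → $1
@+14  big-endian(b6 28 00 00) = 0xb6280000
  top 7b → 0x5b → minus [RR]
  rd: (w>>22)&0x7=0x0 → $0
  rs: (w>>19)&0x7=0x5 → $5
@+18  big-endian(88 cc 25 d8) = 0x88cc25d8
  top 7b → 0x44 → lsli [RI]
  rd: (w>>22)&0x7=0x3 → $3
  imm: (w>>0)&0x3fffff=0xc25d8 → 796120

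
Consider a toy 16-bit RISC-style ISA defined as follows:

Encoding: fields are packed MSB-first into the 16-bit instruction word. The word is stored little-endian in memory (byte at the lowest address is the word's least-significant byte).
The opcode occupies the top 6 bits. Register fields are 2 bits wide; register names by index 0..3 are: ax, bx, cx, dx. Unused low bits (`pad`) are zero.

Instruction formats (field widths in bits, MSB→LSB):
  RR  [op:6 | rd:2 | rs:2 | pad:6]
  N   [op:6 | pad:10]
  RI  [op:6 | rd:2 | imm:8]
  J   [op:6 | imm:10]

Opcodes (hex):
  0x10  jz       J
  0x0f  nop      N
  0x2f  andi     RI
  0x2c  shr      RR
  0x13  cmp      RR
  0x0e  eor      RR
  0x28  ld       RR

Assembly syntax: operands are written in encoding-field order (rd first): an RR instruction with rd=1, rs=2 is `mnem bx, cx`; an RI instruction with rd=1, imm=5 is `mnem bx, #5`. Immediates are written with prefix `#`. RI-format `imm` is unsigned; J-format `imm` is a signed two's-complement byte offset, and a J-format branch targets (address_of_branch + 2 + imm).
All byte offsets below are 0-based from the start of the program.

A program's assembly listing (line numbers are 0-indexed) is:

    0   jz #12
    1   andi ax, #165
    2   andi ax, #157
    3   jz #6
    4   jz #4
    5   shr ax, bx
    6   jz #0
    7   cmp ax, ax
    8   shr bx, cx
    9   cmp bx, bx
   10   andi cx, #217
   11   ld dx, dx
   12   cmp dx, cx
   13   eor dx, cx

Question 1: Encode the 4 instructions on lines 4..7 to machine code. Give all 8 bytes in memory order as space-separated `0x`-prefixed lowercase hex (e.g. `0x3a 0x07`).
0x04 0x40 0x40 0xb0 0x00 0x40 0x00 0x4c

4. jz fields op=0x10:6|imm=4:10 → word 4004h → 04 40
5. shr fields op=0x2c:6|rd=0:2|rs=1:2|pad=0:6 → word b040h → 40 b0
6. jz fields op=0x10:6|imm=0:10 → word 4000h → 00 40
7. cmp fields op=0x13:6|rd=0:2|rs=0:2|pad=0:6 → word 4c00h → 00 4c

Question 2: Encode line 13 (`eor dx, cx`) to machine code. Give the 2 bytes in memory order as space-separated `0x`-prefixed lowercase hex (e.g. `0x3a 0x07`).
0x80 0x3b

13. eor fields op=0xe:6|rd=3:2|rs=2:2|pad=0:6 → word 3b80h → 80 3b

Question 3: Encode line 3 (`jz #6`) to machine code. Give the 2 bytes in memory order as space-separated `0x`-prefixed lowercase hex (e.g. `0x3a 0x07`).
3. jz fields op=0x10:6|imm=6:10 → word 4006h → 06 40

0x06 0x40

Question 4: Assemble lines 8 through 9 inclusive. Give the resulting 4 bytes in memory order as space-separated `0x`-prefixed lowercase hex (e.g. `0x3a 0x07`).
L8: shr op=0x2c:6|rd=1:2|rs=2:2|pad=0:6 ⇒ 0xb180 ⇒ little 80 b1
L9: cmp op=0x13:6|rd=1:2|rs=1:2|pad=0:6 ⇒ 0x4d40 ⇒ little 40 4d

0x80 0xb1 0x40 0x4d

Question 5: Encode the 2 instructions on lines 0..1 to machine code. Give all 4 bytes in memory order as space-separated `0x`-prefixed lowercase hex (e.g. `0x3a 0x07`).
0x0c 0x40 0xa5 0xbc

L0: jz op=0x10:6|imm=12:10 ⇒ 0x400c ⇒ little 0c 40
L1: andi op=0x2f:6|rd=0:2|imm=165:8 ⇒ 0xbca5 ⇒ little a5 bc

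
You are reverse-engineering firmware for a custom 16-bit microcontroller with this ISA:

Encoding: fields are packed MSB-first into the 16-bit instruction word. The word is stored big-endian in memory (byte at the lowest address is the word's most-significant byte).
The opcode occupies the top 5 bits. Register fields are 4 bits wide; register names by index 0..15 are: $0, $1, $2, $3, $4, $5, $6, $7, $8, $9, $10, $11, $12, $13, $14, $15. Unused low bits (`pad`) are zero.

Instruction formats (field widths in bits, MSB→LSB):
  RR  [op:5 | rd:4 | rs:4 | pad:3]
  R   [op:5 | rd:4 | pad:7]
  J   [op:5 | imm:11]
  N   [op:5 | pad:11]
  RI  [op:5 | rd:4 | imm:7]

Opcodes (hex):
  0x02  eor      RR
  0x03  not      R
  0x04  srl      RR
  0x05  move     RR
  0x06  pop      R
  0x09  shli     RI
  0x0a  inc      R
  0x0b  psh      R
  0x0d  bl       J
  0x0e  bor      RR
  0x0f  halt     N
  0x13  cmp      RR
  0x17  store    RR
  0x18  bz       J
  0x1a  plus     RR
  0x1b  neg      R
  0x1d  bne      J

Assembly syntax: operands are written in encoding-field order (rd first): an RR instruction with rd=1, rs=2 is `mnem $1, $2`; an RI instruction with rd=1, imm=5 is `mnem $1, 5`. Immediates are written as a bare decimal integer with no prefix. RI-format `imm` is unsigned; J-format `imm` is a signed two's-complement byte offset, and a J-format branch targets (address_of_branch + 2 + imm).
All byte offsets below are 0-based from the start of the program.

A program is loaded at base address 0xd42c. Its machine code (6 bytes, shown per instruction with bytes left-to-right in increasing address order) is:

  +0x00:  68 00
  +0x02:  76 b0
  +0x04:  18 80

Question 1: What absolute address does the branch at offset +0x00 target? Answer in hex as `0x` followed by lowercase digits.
0xd42e

+0x00: 68 00 ⇒ word 0x6800 (big)
  op=0x6800>>11=0xd ⇒ bl (J)
  [10:0] imm=0 = 0
  target = base 0xd42c + off 0x00 + 2 + imm 0 = 0xd42e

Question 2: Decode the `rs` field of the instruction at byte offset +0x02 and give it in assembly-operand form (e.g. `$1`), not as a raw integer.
$6

+0x02: 76 b0 ⇒ word 0x76b0 (big)
  top 5b → 0xe → bor [RR]
  [10:7] rd=13 = $13
  [6:3] rs=6 = $6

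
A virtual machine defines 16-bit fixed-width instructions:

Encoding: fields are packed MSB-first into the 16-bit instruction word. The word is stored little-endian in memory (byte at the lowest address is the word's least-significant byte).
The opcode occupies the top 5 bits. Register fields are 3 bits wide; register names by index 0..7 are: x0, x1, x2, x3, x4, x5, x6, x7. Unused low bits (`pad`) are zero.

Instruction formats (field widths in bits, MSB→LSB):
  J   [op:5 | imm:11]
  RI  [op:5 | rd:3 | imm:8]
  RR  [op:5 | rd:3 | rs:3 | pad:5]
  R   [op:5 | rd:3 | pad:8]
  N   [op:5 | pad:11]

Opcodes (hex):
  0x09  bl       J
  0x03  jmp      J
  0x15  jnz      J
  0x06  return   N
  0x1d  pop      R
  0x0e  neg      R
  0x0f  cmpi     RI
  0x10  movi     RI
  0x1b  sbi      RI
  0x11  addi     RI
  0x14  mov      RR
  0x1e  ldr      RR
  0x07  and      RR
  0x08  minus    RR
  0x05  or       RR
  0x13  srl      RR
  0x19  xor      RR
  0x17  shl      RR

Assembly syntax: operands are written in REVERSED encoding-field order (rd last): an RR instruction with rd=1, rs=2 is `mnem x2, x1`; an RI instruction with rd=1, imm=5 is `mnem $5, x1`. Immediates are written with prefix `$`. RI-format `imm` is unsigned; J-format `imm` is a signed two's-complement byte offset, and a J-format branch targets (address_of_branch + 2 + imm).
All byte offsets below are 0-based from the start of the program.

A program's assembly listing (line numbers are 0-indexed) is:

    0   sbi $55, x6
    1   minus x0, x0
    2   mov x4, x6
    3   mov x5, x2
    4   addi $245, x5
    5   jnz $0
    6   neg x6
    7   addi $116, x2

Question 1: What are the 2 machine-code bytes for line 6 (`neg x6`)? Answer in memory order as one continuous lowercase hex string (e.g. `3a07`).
0076

L6: neg op=0xe:5|rd=6:3|pad=0:8 ⇒ 0x7600 ⇒ little 00 76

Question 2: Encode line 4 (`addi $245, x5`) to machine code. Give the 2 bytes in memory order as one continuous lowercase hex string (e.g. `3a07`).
L4: addi op=0x11:5|rd=5:3|imm=245:8 ⇒ 0x8df5 ⇒ little f5 8d

f58d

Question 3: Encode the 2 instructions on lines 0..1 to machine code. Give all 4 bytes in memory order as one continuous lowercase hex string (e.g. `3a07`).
L0: sbi op=0x1b:5|rd=6:3|imm=55:8 ⇒ 0xde37 ⇒ little 37 de
L1: minus op=0x8:5|rd=0:3|rs=0:3|pad=0:5 ⇒ 0x4000 ⇒ little 00 40

37de0040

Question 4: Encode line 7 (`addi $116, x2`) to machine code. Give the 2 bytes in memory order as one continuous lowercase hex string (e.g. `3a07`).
748a

7. addi fields op=0x11:5|rd=2:3|imm=116:8 → word 8a74h → 74 8a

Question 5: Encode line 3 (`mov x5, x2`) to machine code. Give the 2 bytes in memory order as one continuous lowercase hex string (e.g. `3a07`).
a0a2

L3: mov op=0x14:5|rd=2:3|rs=5:3|pad=0:5 ⇒ 0xa2a0 ⇒ little a0 a2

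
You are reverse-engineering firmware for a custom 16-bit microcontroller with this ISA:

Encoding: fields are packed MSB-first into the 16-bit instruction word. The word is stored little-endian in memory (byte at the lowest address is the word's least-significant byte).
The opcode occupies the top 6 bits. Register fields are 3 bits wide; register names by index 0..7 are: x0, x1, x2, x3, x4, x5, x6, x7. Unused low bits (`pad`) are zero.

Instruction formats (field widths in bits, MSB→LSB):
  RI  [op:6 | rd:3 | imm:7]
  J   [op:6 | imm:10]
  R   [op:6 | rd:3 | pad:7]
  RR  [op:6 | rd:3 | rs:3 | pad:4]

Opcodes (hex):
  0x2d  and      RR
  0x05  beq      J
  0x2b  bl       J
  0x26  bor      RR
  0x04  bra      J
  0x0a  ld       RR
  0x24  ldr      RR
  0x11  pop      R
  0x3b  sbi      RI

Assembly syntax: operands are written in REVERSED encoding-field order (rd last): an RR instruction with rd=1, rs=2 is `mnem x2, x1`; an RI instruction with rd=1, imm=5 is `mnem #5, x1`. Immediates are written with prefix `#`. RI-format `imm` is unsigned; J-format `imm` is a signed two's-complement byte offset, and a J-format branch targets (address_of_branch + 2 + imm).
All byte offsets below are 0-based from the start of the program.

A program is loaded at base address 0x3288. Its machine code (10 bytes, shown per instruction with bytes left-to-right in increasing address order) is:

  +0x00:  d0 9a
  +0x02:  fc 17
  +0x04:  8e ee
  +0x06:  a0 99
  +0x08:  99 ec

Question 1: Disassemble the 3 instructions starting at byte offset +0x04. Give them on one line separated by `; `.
off 0x04: read 8e ee as little → 0xee8e
  op=0xee8e>>10=0x3b ⇒ sbi (RI)
  rd: (w>>7)&0x7=0x5 → x5
  imm: (w>>0)&0x7f=0xe → #14
off 0x06: read a0 99 as little → 0x99a0
  op=0x99a0>>10=0x26 ⇒ bor (RR)
  rd: (w>>7)&0x7=0x3 → x3
  rs: (w>>4)&0x7=0x2 → x2
off 0x08: read 99 ec as little → 0xec99
  op=0xec99>>10=0x3b ⇒ sbi (RI)
  rd: (w>>7)&0x7=0x1 → x1
  imm: (w>>0)&0x7f=0x19 → #25

sbi #14, x5; bor x2, x3; sbi #25, x1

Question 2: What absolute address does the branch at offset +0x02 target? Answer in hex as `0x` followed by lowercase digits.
0x3288

+0x02: fc 17 ⇒ word 0x17fc (little)
  top 6b → 0x5 → beq [J]
  imm: (w>>0)&0x3ff=0x3fc (s10→-4) → #-4
  target = base 0x3288 + off 0x02 + 2 + imm -4 = 0x3288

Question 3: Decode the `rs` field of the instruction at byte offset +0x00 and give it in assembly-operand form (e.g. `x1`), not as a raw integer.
[00] d0 9a → 0x9ad0
  top 6b → 0x26 → bor [RR]
  rd@[9:7]=0x5 ⇒ x5
  rs@[6:4]=0x5 ⇒ x5

x5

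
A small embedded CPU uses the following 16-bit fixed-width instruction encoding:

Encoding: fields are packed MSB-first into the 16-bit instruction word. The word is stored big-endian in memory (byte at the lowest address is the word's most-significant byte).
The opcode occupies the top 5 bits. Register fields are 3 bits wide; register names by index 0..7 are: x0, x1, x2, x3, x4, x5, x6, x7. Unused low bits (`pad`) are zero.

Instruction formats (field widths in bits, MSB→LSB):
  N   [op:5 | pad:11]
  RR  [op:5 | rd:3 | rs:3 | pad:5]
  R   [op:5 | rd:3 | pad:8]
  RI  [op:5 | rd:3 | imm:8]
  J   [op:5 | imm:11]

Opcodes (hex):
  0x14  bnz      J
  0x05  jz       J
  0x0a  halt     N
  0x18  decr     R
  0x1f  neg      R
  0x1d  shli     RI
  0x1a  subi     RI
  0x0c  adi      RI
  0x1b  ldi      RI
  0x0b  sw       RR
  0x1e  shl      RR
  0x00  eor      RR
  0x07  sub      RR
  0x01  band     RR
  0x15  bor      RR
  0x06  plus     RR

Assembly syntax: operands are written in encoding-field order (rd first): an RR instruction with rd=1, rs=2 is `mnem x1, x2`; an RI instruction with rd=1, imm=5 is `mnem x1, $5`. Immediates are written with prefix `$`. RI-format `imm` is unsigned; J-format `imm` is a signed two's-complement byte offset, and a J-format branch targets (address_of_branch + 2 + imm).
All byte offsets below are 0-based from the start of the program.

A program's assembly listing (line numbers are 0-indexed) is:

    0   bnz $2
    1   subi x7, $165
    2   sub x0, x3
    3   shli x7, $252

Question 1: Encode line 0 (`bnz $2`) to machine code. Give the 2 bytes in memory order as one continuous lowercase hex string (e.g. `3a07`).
0. bnz fields op=0x14:5|imm=2:11 → word a002h → a0 02

a002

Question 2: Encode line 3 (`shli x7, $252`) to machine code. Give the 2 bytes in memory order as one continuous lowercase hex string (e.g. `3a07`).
effc

line 3 (shli): pack op=0x1d:5|rd=7:3|imm=252:8 = 0xeffc; big→ ef fc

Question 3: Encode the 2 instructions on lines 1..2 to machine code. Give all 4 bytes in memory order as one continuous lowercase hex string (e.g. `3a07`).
d7a53860

L1: subi op=0x1a:5|rd=7:3|imm=165:8 ⇒ 0xd7a5 ⇒ big d7 a5
L2: sub op=0x7:5|rd=0:3|rs=3:3|pad=0:5 ⇒ 0x3860 ⇒ big 38 60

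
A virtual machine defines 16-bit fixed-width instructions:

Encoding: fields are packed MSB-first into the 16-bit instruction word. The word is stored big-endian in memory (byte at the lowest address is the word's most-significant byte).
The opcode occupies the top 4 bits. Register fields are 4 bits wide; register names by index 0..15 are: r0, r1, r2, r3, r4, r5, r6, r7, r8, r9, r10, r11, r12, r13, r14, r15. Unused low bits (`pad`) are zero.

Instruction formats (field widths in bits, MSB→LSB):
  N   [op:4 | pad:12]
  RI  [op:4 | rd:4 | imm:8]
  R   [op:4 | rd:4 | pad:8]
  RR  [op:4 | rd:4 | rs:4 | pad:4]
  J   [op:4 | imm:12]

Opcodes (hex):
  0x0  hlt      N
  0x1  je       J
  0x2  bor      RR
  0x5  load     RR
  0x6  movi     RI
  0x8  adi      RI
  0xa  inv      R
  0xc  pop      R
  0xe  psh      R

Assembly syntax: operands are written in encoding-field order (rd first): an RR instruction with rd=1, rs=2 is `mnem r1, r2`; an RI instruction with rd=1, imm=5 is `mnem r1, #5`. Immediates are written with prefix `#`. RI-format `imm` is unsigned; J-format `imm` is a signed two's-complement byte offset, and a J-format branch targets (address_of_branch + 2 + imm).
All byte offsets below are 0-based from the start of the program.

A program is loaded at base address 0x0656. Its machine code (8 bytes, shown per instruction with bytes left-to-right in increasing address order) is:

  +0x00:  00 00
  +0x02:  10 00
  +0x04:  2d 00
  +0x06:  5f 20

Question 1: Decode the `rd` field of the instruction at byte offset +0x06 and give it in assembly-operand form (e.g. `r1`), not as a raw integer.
r15

off 0x06: read 5f 20 as big → 0x5f20
  top 4b → 0x5 → load [RR]
  rd: (w>>8)&0xf=0xf → r15
  rs: (w>>4)&0xf=0x2 → r2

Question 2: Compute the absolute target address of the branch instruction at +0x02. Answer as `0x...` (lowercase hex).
0x065a

@+02  big-endian(10 00) = 0x1000
  opcode bits[15:12]=0x1: je/J
  [11:0] imm=0 = #0
  target = base 0x0656 + off 0x02 + 2 + imm 0 = 0x065a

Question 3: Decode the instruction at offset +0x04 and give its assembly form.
bor r13, r0

[04] 2d 00 → 0x2d00
  op=0x2d00>>12=0x2 ⇒ bor (RR)
  rd@[11:8]=0xd ⇒ r13
  rs@[7:4]=0x0 ⇒ r0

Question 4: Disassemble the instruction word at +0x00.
+0x00: 00 00 ⇒ word 0x0000 (big)
  opcode bits[15:12]=0x0: hlt/N

hlt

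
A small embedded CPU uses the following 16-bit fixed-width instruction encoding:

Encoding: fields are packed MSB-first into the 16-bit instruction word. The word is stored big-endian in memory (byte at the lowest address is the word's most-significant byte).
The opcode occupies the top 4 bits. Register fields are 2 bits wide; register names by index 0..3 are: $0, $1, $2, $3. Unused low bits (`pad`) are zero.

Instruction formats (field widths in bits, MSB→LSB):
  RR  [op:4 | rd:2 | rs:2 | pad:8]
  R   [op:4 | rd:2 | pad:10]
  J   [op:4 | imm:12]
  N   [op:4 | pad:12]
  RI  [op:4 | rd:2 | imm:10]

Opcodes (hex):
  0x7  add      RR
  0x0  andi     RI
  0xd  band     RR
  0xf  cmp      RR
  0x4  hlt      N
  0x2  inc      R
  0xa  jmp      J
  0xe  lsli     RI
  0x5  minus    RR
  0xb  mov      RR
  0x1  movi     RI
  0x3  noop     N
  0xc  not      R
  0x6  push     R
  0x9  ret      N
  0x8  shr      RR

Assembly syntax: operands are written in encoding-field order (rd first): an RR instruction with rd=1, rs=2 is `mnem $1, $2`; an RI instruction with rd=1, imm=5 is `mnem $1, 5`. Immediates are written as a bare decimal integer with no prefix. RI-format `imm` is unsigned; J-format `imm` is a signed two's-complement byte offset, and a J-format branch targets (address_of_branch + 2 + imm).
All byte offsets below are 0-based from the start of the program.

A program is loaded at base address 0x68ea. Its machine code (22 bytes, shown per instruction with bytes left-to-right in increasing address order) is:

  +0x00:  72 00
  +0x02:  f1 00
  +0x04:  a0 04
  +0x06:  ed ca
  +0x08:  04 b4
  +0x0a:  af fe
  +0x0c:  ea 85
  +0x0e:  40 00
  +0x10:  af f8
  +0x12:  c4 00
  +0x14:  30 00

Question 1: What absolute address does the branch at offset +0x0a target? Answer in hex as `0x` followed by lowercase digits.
@+0a  big-endian(af fe) = 0xaffe
  top 4b → 0xa → jmp [J]
  imm@[11:0]=0xffe (s12→-2) ⇒ -2
  target = base 0x68ea + off 0x0a + 2 + imm -2 = 0x68f4

0x68f4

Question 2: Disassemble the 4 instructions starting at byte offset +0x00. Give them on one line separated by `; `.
add $0, $2; cmp $0, $1; jmp 4; lsli $3, 458

[00] 72 00 → 0x7200
  top 4b → 0x7 → add [RR]
  rd@[11:10]=0x0 ⇒ $0
  rs@[9:8]=0x2 ⇒ $2
[02] f1 00 → 0xf100
  top 4b → 0xf → cmp [RR]
  rd@[11:10]=0x0 ⇒ $0
  rs@[9:8]=0x1 ⇒ $1
[04] a0 04 → 0xa004
  top 4b → 0xa → jmp [J]
  imm@[11:0]=0x4 ⇒ 4
[06] ed ca → 0xedca
  top 4b → 0xe → lsli [RI]
  rd@[11:10]=0x3 ⇒ $3
  imm@[9:0]=0x1ca ⇒ 458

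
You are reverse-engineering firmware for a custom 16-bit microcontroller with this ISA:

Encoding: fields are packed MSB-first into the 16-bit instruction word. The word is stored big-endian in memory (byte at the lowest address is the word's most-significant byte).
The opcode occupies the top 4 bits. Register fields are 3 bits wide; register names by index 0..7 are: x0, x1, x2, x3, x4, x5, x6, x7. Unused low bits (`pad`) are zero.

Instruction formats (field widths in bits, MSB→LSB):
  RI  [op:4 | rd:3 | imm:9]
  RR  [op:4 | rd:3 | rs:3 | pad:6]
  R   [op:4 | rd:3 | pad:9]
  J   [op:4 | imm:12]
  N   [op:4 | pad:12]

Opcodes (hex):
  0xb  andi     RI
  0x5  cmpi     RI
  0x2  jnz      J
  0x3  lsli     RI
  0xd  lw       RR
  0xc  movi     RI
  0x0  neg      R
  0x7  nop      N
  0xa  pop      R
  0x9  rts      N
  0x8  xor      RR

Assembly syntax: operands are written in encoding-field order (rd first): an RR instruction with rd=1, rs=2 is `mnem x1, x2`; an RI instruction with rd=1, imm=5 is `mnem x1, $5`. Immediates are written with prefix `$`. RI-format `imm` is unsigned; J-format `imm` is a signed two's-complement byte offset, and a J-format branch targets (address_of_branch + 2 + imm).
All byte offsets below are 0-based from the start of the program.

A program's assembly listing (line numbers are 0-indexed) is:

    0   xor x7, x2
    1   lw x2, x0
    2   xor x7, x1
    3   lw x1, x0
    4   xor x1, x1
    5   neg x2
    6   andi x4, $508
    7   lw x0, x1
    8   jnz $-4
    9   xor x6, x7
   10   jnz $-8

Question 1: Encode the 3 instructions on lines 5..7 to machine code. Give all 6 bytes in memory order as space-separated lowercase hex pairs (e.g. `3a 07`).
5. neg fields op=0x0:4|rd=2:3|pad=0:9 → word 0400h → 04 00
6. andi fields op=0xb:4|rd=4:3|imm=508:9 → word b9fch → b9 fc
7. lw fields op=0xd:4|rd=0:3|rs=1:3|pad=0:6 → word d040h → d0 40

04 00 b9 fc d0 40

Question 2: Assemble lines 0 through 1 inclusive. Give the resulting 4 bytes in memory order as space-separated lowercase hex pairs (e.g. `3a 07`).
L0: xor op=0x8:4|rd=7:3|rs=2:3|pad=0:6 ⇒ 0x8e80 ⇒ big 8e 80
L1: lw op=0xd:4|rd=2:3|rs=0:3|pad=0:6 ⇒ 0xd400 ⇒ big d4 00

8e 80 d4 00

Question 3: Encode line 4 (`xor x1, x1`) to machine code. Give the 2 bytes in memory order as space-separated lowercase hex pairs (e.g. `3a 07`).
L4: xor op=0x8:4|rd=1:3|rs=1:3|pad=0:6 ⇒ 0x8240 ⇒ big 82 40

82 40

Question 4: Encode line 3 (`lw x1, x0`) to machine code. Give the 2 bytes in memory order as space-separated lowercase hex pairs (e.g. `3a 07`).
L3: lw op=0xd:4|rd=1:3|rs=0:3|pad=0:6 ⇒ 0xd200 ⇒ big d2 00

d2 00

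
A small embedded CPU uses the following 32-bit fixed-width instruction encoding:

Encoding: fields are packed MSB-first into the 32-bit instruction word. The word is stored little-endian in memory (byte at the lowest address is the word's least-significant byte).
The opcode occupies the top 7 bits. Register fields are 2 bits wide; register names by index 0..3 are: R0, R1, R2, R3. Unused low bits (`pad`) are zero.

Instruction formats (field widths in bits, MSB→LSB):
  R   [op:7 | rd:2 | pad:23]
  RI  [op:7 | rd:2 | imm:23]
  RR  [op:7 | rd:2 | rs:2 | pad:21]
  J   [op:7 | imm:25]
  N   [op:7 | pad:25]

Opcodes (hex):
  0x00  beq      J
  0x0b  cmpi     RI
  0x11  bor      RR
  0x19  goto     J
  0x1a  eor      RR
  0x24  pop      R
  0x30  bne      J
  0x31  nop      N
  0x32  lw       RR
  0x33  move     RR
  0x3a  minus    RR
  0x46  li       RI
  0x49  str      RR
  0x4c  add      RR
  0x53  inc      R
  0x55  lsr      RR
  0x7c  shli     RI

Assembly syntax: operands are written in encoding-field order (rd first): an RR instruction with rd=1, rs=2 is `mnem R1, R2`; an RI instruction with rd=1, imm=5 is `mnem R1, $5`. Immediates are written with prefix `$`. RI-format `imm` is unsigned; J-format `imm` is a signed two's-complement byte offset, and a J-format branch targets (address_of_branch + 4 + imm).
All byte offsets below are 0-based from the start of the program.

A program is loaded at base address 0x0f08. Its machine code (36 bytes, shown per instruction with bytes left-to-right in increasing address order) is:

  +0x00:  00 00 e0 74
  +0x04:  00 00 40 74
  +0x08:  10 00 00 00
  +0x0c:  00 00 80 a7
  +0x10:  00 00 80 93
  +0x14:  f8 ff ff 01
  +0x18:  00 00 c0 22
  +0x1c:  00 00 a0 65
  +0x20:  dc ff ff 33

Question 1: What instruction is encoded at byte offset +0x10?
str R3, R0

[10] 00 00 80 93 → 0x93800000
  op=0x93800000>>25=0x49 ⇒ str (RR)
  [24:23] rd=3 = R3
  [22:21] rs=0 = R0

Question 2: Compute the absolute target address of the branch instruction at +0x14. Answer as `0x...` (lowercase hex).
@+14  little-endian(f8 ff ff 01) = 0x01fffff8
  top 7b → 0x0 → beq [J]
  [24:0] imm=33554424 (s25→-8) = $-8
  target = base 0x0f08 + off 0x14 + 4 + imm -8 = 0x0f18

0x0f18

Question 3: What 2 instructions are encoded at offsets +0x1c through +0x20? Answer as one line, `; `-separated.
lw R3, R1; goto $-36

@+1c  little-endian(00 00 a0 65) = 0x65a00000
  opcode bits[31:25]=0x32: lw/RR
  rd@[24:23]=0x3 ⇒ R3
  rs@[22:21]=0x1 ⇒ R1
@+20  little-endian(dc ff ff 33) = 0x33ffffdc
  opcode bits[31:25]=0x19: goto/J
  imm@[24:0]=0x1ffffdc (s25→-36) ⇒ $-36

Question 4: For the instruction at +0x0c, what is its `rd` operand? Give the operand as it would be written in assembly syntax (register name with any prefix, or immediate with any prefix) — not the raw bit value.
[0c] 00 00 80 a7 → 0xa7800000
  top 7b → 0x53 → inc [R]
  rd: (w>>23)&0x3=0x3 → R3

R3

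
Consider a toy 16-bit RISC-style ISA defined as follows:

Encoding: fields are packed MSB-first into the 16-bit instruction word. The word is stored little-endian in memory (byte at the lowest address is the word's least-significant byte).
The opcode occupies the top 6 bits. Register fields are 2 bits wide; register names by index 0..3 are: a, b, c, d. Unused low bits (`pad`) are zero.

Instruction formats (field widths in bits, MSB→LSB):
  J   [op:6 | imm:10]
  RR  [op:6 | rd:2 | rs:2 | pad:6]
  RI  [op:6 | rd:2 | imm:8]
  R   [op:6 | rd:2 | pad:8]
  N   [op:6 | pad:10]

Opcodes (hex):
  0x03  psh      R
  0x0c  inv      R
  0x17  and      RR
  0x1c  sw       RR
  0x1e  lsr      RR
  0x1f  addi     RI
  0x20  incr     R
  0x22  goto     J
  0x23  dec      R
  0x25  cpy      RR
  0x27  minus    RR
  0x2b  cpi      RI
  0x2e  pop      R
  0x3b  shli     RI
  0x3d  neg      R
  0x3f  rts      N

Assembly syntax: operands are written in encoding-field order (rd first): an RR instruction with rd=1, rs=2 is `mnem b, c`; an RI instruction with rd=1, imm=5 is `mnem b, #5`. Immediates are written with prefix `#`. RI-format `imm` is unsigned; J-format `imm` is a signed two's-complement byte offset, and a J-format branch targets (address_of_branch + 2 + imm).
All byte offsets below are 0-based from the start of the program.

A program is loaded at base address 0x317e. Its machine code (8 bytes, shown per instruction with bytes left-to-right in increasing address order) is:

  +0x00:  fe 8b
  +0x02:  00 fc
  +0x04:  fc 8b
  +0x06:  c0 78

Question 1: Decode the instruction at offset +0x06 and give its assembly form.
lsr a, d

[06] c0 78 → 0x78c0
  top 6b → 0x1e → lsr [RR]
  rd: (w>>8)&0x3=0x0 → a
  rs: (w>>6)&0x3=0x3 → d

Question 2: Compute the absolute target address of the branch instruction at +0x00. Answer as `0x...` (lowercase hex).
[00] fe 8b → 0x8bfe
  op=0x8bfe>>10=0x22 ⇒ goto (J)
  [9:0] imm=1022 (s10→-2) = #-2
  target = base 0x317e + off 0x00 + 2 + imm -2 = 0x317e

0x317e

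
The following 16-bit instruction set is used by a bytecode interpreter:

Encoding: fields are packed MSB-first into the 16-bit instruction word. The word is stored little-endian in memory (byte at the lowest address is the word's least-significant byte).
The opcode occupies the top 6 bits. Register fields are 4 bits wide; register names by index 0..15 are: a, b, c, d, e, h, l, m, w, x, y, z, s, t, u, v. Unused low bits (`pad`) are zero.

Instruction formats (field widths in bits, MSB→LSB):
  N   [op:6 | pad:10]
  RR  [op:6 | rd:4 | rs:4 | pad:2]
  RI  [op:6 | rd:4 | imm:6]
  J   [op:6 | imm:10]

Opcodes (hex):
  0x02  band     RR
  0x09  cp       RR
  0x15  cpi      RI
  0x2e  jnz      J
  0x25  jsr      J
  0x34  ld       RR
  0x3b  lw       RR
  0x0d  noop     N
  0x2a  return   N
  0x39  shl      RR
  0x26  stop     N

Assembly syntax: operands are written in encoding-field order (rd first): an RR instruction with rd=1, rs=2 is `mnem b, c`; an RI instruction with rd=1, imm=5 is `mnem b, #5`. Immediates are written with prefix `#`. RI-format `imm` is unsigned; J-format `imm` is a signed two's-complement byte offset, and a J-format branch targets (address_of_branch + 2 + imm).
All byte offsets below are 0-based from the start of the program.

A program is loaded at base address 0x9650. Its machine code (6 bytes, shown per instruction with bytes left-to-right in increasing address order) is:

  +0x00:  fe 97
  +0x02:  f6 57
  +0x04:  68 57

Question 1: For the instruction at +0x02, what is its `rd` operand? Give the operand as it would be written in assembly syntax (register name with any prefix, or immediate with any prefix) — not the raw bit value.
v

[02] f6 57 → 0x57f6
  op=0x57f6>>10=0x15 ⇒ cpi (RI)
  rd: (w>>6)&0xf=0xf → v
  imm: (w>>0)&0x3f=0x36 → #54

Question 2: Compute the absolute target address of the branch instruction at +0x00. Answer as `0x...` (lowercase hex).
[00] fe 97 → 0x97fe
  top 6b → 0x25 → jsr [J]
  imm@[9:0]=0x3fe (s10→-2) ⇒ #-2
  target = base 0x9650 + off 0x00 + 2 + imm -2 = 0x9650

0x9650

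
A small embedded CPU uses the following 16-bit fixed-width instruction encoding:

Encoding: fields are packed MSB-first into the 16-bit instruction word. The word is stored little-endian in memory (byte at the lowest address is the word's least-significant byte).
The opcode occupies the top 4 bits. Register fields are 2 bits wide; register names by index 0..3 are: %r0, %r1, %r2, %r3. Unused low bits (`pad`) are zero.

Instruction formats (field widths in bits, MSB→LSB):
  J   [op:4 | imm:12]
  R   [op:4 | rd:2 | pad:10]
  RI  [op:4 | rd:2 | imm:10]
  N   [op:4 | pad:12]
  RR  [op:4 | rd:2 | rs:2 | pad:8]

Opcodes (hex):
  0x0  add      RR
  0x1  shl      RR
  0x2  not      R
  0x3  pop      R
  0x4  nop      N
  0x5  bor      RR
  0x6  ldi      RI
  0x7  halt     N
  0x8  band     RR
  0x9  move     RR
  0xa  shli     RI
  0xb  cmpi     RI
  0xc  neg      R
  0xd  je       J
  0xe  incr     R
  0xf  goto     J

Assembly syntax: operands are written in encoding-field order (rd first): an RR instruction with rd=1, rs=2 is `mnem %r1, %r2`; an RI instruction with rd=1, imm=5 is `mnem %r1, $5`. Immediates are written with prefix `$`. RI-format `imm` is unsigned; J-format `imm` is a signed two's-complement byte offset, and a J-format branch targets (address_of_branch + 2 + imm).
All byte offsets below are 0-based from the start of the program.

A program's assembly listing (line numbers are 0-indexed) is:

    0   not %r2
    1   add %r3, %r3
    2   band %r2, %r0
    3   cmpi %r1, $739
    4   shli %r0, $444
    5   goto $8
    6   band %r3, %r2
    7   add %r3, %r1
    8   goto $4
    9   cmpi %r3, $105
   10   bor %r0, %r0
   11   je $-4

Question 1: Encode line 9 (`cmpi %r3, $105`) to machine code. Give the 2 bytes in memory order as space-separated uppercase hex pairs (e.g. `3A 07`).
line 9 (cmpi): pack op=0xb:4|rd=3:2|imm=105:10 = 0xbc69; little→ 69 bc

69 BC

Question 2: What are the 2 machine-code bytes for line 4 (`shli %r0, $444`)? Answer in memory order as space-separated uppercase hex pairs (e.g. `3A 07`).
L4: shli op=0xa:4|rd=0:2|imm=444:10 ⇒ 0xa1bc ⇒ little bc a1

BC A1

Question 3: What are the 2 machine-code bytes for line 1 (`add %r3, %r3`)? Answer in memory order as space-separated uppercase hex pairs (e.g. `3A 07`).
00 0F

line 1 (add): pack op=0x0:4|rd=3:2|rs=3:2|pad=0:8 = 0x0f00; little→ 00 0f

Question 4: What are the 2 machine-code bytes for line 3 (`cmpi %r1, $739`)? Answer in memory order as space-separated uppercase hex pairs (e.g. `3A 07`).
line 3 (cmpi): pack op=0xb:4|rd=1:2|imm=739:10 = 0xb6e3; little→ e3 b6

E3 B6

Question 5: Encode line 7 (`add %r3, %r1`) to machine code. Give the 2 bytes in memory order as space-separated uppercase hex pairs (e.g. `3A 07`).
line 7 (add): pack op=0x0:4|rd=3:2|rs=1:2|pad=0:8 = 0x0d00; little→ 00 0d

00 0D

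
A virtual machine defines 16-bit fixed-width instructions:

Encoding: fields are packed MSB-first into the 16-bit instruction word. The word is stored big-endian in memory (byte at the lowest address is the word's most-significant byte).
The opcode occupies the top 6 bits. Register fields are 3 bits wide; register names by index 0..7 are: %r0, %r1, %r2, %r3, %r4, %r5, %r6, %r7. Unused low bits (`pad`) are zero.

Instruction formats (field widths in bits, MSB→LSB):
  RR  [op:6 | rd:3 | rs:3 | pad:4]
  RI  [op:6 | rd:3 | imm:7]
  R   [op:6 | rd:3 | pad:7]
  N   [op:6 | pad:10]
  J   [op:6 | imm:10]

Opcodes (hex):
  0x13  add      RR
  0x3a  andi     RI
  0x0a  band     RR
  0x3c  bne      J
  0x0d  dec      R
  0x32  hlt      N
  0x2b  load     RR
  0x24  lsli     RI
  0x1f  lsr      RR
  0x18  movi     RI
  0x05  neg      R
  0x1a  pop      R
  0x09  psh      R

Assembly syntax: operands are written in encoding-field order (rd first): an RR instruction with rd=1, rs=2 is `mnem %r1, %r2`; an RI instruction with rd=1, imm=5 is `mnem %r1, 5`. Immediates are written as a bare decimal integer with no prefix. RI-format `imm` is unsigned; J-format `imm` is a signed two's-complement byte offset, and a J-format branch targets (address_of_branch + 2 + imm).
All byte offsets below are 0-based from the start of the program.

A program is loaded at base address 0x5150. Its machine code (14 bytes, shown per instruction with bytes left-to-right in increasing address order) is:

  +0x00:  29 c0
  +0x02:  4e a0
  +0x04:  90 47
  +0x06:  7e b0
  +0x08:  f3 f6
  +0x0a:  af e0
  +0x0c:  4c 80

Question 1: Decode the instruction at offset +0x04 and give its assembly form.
@+04  big-endian(90 47) = 0x9047
  op=0x9047>>10=0x24 ⇒ lsli (RI)
  rd: (w>>7)&0x7=0x0 → %r0
  imm: (w>>0)&0x7f=0x47 → 71

lsli %r0, 71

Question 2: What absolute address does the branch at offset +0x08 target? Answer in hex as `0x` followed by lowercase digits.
0x5150

@+08  big-endian(f3 f6) = 0xf3f6
  op=0xf3f6>>10=0x3c ⇒ bne (J)
  imm: (w>>0)&0x3ff=0x3f6 (s10→-10) → -10
  target = base 0x5150 + off 0x08 + 2 + imm -10 = 0x5150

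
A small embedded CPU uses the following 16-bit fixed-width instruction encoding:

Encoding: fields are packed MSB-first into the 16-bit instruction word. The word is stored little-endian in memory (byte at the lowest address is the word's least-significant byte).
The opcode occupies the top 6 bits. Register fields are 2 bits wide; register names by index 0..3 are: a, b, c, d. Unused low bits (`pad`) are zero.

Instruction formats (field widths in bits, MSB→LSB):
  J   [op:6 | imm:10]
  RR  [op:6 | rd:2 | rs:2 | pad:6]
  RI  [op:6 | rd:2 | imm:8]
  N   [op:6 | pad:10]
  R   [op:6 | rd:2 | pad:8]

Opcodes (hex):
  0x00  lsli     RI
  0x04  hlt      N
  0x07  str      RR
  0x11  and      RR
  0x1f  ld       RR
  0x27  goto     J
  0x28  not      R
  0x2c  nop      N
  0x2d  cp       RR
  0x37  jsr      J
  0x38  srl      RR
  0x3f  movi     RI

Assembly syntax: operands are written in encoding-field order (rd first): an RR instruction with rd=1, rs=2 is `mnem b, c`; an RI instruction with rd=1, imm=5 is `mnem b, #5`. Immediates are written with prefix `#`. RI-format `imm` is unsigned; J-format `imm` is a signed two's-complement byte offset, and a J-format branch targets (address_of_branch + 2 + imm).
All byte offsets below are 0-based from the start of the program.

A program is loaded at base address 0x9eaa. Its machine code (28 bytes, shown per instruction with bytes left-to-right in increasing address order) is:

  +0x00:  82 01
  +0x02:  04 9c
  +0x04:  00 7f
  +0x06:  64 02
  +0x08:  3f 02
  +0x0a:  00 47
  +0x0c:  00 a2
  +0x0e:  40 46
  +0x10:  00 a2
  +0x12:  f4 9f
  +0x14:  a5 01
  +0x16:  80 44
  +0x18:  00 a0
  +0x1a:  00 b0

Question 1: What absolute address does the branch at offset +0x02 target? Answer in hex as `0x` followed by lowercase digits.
@+02  little-endian(04 9c) = 0x9c04
  opcode bits[15:10]=0x27: goto/J
  imm: (w>>0)&0x3ff=0x4 → #4
  target = base 0x9eaa + off 0x02 + 2 + imm 4 = 0x9eb2

0x9eb2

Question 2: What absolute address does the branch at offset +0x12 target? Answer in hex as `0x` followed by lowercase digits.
0x9eb2

[12] f4 9f → 0x9ff4
  op=0x9ff4>>10=0x27 ⇒ goto (J)
  imm: (w>>0)&0x3ff=0x3f4 (s10→-12) → #-12
  target = base 0x9eaa + off 0x12 + 2 + imm -12 = 0x9eb2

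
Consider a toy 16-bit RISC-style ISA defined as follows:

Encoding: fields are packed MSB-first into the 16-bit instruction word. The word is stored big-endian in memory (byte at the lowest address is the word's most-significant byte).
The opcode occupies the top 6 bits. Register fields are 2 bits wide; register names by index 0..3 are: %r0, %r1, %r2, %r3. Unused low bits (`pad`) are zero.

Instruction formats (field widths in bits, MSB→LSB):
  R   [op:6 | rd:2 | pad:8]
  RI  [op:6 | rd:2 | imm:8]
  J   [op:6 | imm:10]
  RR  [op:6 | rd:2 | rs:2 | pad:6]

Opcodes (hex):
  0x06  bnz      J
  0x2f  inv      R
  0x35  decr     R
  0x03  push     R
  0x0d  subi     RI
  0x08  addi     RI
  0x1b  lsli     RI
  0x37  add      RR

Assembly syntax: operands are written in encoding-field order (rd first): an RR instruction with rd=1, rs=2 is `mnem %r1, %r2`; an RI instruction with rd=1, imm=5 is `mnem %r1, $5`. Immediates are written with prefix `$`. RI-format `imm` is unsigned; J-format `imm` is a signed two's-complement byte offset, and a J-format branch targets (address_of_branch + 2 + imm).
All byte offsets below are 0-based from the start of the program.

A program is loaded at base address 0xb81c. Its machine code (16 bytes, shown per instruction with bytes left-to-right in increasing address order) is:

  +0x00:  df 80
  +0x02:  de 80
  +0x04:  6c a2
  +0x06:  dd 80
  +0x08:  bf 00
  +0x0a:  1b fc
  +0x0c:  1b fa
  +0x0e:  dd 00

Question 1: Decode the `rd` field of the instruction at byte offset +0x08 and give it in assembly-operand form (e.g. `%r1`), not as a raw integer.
off 0x08: read bf 00 as big → 0xbf00
  top 6b → 0x2f → inv [R]
  rd: (w>>8)&0x3=0x3 → %r3

%r3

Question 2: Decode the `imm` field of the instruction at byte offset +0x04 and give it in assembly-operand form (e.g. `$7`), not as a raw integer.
@+04  big-endian(6c a2) = 0x6ca2
  op=0x6ca2>>10=0x1b ⇒ lsli (RI)
  [9:8] rd=0 = %r0
  [7:0] imm=162 = $162

$162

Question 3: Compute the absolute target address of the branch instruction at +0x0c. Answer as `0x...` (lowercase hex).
0xb824

@+0c  big-endian(1b fa) = 0x1bfa
  top 6b → 0x6 → bnz [J]
  imm@[9:0]=0x3fa (s10→-6) ⇒ $-6
  target = base 0xb81c + off 0x0c + 2 + imm -6 = 0xb824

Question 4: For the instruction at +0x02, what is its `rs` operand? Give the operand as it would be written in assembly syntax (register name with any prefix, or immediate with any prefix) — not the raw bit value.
%r2

+0x02: de 80 ⇒ word 0xde80 (big)
  top 6b → 0x37 → add [RR]
  rd@[9:8]=0x2 ⇒ %r2
  rs@[7:6]=0x2 ⇒ %r2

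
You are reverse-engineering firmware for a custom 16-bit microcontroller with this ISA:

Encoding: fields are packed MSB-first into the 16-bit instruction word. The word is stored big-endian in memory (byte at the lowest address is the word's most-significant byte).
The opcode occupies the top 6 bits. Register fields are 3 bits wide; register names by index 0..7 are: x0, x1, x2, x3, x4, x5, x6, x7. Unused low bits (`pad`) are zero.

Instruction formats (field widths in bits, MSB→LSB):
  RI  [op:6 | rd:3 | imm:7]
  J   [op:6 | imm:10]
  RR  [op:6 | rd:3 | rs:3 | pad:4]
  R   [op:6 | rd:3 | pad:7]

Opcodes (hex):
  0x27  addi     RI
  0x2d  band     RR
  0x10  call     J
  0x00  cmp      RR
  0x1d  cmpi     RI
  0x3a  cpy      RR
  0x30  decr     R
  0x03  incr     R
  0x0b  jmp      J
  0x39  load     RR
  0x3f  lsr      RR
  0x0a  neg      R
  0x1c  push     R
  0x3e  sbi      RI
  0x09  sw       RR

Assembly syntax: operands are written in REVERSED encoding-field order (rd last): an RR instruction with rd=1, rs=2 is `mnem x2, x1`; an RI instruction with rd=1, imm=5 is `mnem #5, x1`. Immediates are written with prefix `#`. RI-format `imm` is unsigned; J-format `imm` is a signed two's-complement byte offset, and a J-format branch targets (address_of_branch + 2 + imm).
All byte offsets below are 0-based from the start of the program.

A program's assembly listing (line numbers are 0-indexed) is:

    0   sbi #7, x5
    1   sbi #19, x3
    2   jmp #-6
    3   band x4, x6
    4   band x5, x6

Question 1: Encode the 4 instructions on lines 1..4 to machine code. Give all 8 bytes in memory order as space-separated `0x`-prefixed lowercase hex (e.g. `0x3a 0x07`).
0xf9 0x93 0x2f 0xfa 0xb7 0x40 0xb7 0x50

line 1 (sbi): pack op=0x3e:6|rd=3:3|imm=19:7 = 0xf993; big→ f9 93
line 2 (jmp): pack op=0xb:6|imm=-6:10 = 0x2ffa; big→ 2f fa
line 3 (band): pack op=0x2d:6|rd=6:3|rs=4:3|pad=0:4 = 0xb740; big→ b7 40
line 4 (band): pack op=0x2d:6|rd=6:3|rs=5:3|pad=0:4 = 0xb750; big→ b7 50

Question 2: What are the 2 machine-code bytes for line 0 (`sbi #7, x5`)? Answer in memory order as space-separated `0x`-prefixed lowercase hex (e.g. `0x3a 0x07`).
0xfa 0x87

0. sbi fields op=0x3e:6|rd=5:3|imm=7:7 → word fa87h → fa 87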